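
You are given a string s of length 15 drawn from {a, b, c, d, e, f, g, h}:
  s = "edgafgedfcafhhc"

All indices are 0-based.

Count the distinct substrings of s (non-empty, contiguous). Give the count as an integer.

110

sorted suffixes:
  #0 SA[0]=3  'afgedfcafhhc'
  #1 SA[1]=10  'afhhc'
  #2 SA[2]=14  'c'
  #3 SA[3]=9  'cafhhc'
  #4 SA[4]=7  'dfcafhhc'
  #5 SA[5]=1  'dgafgedfcafhhc'
  #6 SA[6]=6  'edfcafhhc'
  #7 SA[7]=0  'edgafgedfcafhhc'
  #8 SA[8]=8  'fcafhhc'
  #9 SA[9]=4  'fgedfcafhhc'
  #10 SA[10]=11  'fhhc'
  #11 SA[11]=2  'gafgedfcafhhc'
  #12 SA[12]=5  'gedfcafhhc'
  #13 SA[13]=13  'hc'
  #14 SA[14]=12  'hhc'

SA = [3, 10, 14, 9, 7, 1, 6, 0, 8, 4, 11, 2, 5, 13, 12]
i: (SA[i-1],SA[i]) lcp shared
  1: (3,10) 2 'af'
  2: (10,14) 0 ''
  3: (14,9) 1 'c'
  4: (9,7) 0 ''
  5: (7,1) 1 'd'
  6: (1,6) 0 ''
  7: (6,0) 2 'ed'
  8: (0,8) 0 ''
  9: (8,4) 1 'f'
  10: (4,11) 1 'f'
  11: (11,2) 0 ''
  12: (2,5) 1 'g'
  13: (5,13) 0 ''
  14: (13,12) 1 'h'

n(n+1)/2 = 15·16/2 = 120
Σ LCP = 0 + 2 + 0 + 1 + 0 + 1 + 0 + 2 + 0 + 1 + 1 + 0 + 1 + 0 + 1 = 10
distinct = 120 − 10 = 110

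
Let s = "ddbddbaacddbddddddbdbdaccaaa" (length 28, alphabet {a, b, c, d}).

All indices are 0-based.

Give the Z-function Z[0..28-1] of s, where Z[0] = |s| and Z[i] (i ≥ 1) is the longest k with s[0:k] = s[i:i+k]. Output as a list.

Z[0]=28
i=1: i≥r, start 0; Z[1]=1 extend→box=[1,2)
i=2: i≥r, start 0; Z[2]=0
i=3: i≥r, start 0; Z[3]=3 extend→box=[3,6)
i=4: min(r-i=2, Z[1]=1)=1; Z[4]=1
i=5: min(r-i=1, Z[2]=0)=0; Z[5]=0
i=6: i≥r, start 0; Z[6]=0
i=7: i≥r, start 0; Z[7]=0
i=8: i≥r, start 0; Z[8]=0
i=9: i≥r, start 0; Z[9]=5 extend→box=[9,14)
i=10: min(r-i=4, Z[1]=1)=1; Z[10]=1
i=11: min(r-i=3, Z[2]=0)=0; Z[11]=0
i=12: min(r-i=2, Z[3]=3)=2; Z[12]=2
i=13: min(r-i=1, Z[4]=1)=1; Z[13]=2 extend→box=[13,15)
i=14: min(r-i=1, Z[1]=1)=1; Z[14]=2 extend→box=[14,16)
i=15: min(r-i=1, Z[1]=1)=1; Z[15]=2 extend→box=[15,17)
i=16: min(r-i=1, Z[1]=1)=1; Z[16]=4 extend→box=[16,20)
i=17: min(r-i=3, Z[1]=1)=1; Z[17]=1
i=18: min(r-i=2, Z[2]=0)=0; Z[18]=0
i=19: min(r-i=1, Z[3]=3)=1; Z[19]=1
i=20: i≥r, start 0; Z[20]=0
i=21: i≥r, start 0; Z[21]=1 extend→box=[21,22)
i=22: i≥r, start 0; Z[22]=0
i=23: i≥r, start 0; Z[23]=0
i=24: i≥r, start 0; Z[24]=0
i=25: i≥r, start 0; Z[25]=0
i=26: i≥r, start 0; Z[26]=0
i=27: i≥r, start 0; Z[27]=0

[28, 1, 0, 3, 1, 0, 0, 0, 0, 5, 1, 0, 2, 2, 2, 2, 4, 1, 0, 1, 0, 1, 0, 0, 0, 0, 0, 0]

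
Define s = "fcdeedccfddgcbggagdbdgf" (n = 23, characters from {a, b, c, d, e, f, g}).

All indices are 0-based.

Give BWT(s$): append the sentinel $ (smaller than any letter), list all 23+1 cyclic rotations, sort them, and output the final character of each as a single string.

fgdcgdfcgefcdbedg$cgdadb

rank  rotation                  last
    0  $fcdeedccfddgcbggagdbdgf  f
    1  agdbdgf$fcdeedccfddgcbgg  g
    2  bdgf$fcdeedccfddgcbggagd  d
    3  bggagdbdgf$fcdeedccfddgc  c
    4  cbggagdbdgf$fcdeedccfddg  g
    5  ccfddgcbggagdbdgf$fcdeed  d
    6  cdeedccfddgcbggagdbdgf$f  f
    7  cfddgcbggagdbdgf$fcdeedc  c
    8  dbdgf$fcdeedccfddgcbggag  g
    9  dccfddgcbggagdbdgf$fcdee  e
   10  ddgcbggagdbdgf$fcdeedccf  f
   11  deedccfddgcbggagdbdgf$fc  c
   12  dgcbggagdbdgf$fcdeedccfd  d
   13  dgf$fcdeedccfddgcbggagdb  b
   14  edccfddgcbggagdbdgf$fcde  e
   15  eedccfddgcbggagdbdgf$fcd  d
   16  f$fcdeedccfddgcbggagdbdg  g
   17  fcdeedccfddgcbggagdbdgf$  $
   18  fddgcbggagdbdgf$fcdeedcc  c
   19  gagdbdgf$fcdeedccfddgcbg  g
   20  gcbggagdbdgf$fcdeedccfdd  d
   21  gdbdgf$fcdeedccfddgcbgga  a
   22  gf$fcdeedccfddgcbggagdbd  d
   23  ggagdbdgf$fcdeedccfddgcb  b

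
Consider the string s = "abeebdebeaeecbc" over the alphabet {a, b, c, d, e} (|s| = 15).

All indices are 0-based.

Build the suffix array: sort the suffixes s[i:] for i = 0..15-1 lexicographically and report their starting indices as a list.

[0, 9, 13, 4, 7, 1, 14, 12, 5, 8, 3, 6, 11, 2, 10]

rank | idx | suffix
   0 |   0 | abeebdebeaeecbc
   1 |   9 | aeecbc
   2 |  13 | bc
   3 |   4 | bdebeaeecbc
   4 |   7 | beaeecbc
   5 |   1 | beebdebeaeecbc
   6 |  14 | c
   7 |  12 | cbc
   8 |   5 | debeaeecbc
   9 |   8 | eaeecbc
  10 |   3 | ebdebeaeecbc
  11 |   6 | ebeaeecbc
  12 |  11 | ecbc
  13 |   2 | eebdebeaeecbc
  14 |  10 | eecbc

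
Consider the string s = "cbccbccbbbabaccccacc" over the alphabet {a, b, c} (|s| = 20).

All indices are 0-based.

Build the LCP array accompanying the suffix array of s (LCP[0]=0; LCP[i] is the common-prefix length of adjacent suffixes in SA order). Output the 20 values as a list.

[0, 1, 3, 0, 2, 1, 2, 1, 4, 0, 1, 1, 2, 5, 1, 2, 2, 3, 2, 3]

sorted suffixes:
  #0 SA[0]=10  'abaccccacc'
  #1 SA[1]=17  'acc'
  #2 SA[2]=12  'accccacc'
  #3 SA[3]=9  'babaccccacc'
  #4 SA[4]=11  'baccccacc'
  #5 SA[5]=8  'bbabaccccacc'
  #6 SA[6]=7  'bbbabaccccacc'
  #7 SA[7]=4  'bccbbbabaccccacc'
  #8 SA[8]=1  'bccbccbbbabaccccacc'
  #9 SA[9]=19  'c'
  #10 SA[10]=16  'cacc'
  #11 SA[11]=6  'cbbbabaccccacc'
  #12 SA[12]=3  'cbccbbbabaccccacc'
  #13 SA[13]=0  'cbccbccbbbabaccccacc'
  #14 SA[14]=18  'cc'
  #15 SA[15]=15  'ccacc'
  #16 SA[16]=5  'ccbbbabaccccacc'
  #17 SA[17]=2  'ccbccbbbabaccccacc'
  #18 SA[18]=14  'cccacc'
  #19 SA[19]=13  'ccccacc'

SA = [10, 17, 12, 9, 11, 8, 7, 4, 1, 19, 16, 6, 3, 0, 18, 15, 5, 2, 14, 13]
[i] adj suffixes → lcp
  [1] 10/17 → 1 ('a')
  [2] 17/12 → 3 ('acc')
  [3] 12/9 → 0 ('')
  [4] 9/11 → 2 ('ba')
  [5] 11/8 → 1 ('b')
  [6] 8/7 → 2 ('bb')
  [7] 7/4 → 1 ('b')
  [8] 4/1 → 4 ('bccb')
  [9] 1/19 → 0 ('')
  [10] 19/16 → 1 ('c')
  [11] 16/6 → 1 ('c')
  [12] 6/3 → 2 ('cb')
  [13] 3/0 → 5 ('cbccb')
  [14] 0/18 → 1 ('c')
  [15] 18/15 → 2 ('cc')
  [16] 15/5 → 2 ('cc')
  [17] 5/2 → 3 ('ccb')
  [18] 2/14 → 2 ('cc')
  [19] 14/13 → 3 ('ccc')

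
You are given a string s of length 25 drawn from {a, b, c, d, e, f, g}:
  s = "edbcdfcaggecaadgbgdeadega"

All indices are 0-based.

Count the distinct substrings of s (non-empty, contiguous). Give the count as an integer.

rank | idx | suffix
   0 |  24 | a
   1 |  12 | aadgbgdeadega
   2 |  20 | adega
   3 |  13 | adgbgdeadega
   4 |   7 | aggecaadgbgdeadega
   5 |   2 | bcdfcaggecaadgbgdeadega
   6 |  16 | bgdeadega
   7 |  11 | caadgbgdeadega
   8 |   6 | caggecaadgbgdeadega
   9 |   3 | cdfcaggecaadgbgdeadega
  10 |   1 | dbcdfcaggecaadgbgdeadega
  11 |  18 | deadega
  12 |  21 | dega
  13 |   4 | dfcaggecaadgbgdeadega
  14 |  14 | dgbgdeadega
  15 |  19 | eadega
  16 |  10 | ecaadgbgdeadega
  17 |   0 | edbcdfcaggecaadgbgdeadega
  18 |  22 | ega
  19 |   5 | fcaggecaadgbgdeadega
  20 |  23 | ga
  21 |  15 | gbgdeadega
  22 |  17 | gdeadega
  23 |   9 | gecaadgbgdeadega
  24 |   8 | ggecaadgbgdeadega

SA = [24, 12, 20, 13, 7, 2, 16, 11, 6, 3, 1, 18, 21, 4, 14, 19, 10, 0, 22, 5, 23, 15, 17, 9, 8]
i: (SA[i-1],SA[i]) lcp shared
  1: (24,12) 1 'a'
  2: (12,20) 1 'a'
  3: (20,13) 2 'ad'
  4: (13,7) 1 'a'
  5: (7,2) 0 ''
  6: (2,16) 1 'b'
  7: (16,11) 0 ''
  8: (11,6) 2 'ca'
  9: (6,3) 1 'c'
  10: (3,1) 0 ''
  11: (1,18) 1 'd'
  12: (18,21) 2 'de'
  13: (21,4) 1 'd'
  14: (4,14) 1 'd'
  15: (14,19) 0 ''
  16: (19,10) 1 'e'
  17: (10,0) 1 'e'
  18: (0,22) 1 'e'
  19: (22,5) 0 ''
  20: (5,23) 0 ''
  21: (23,15) 1 'g'
  22: (15,17) 1 'g'
  23: (17,9) 1 'g'
  24: (9,8) 1 'g'

n(n+1)/2 = 25·26/2 = 325
Σ LCP = 0 + 1 + 1 + 2 + 1 + 0 + 1 + 0 + 2 + 1 + 0 + 1 + 2 + 1 + 1 + 0 + 1 + 1 + 1 + 0 + 0 + 1 + 1 + 1 + 1 = 21
distinct = 325 − 21 = 304

304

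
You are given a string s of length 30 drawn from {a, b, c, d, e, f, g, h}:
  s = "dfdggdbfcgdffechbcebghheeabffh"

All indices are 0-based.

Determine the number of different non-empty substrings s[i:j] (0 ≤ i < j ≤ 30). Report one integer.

sorted suffixes:
  #0 SA[0]=25  'abffh'
  #1 SA[1]=16  'bcebghheeabffh'
  #2 SA[2]=6  'bfcgdffechbcebghheeabffh'
  #3 SA[3]=26  'bffh'
  #4 SA[4]=19  'bghheeabffh'
  #5 SA[5]=17  'cebghheeabffh'
  #6 SA[6]=8  'cgdffechbcebghheeabffh'
  #7 SA[7]=14  'chbcebghheeabffh'
  #8 SA[8]=5  'dbfcgdffechbcebghheeabffh'
  #9 SA[9]=0  'dfdggdbfcgdffechbcebghheeabffh'
  #10 SA[10]=10  'dffechbcebghheeabffh'
  #11 SA[11]=2  'dggdbfcgdffechbcebghheeabffh'
  #12 SA[12]=24  'eabffh'
  #13 SA[13]=18  'ebghheeabffh'
  #14 SA[14]=13  'echbcebghheeabffh'
  #15 SA[15]=23  'eeabffh'
  #16 SA[16]=7  'fcgdffechbcebghheeabffh'
  #17 SA[17]=1  'fdggdbfcgdffechbcebghheeabffh'
  #18 SA[18]=12  'fechbcebghheeabffh'
  #19 SA[19]=11  'ffechbcebghheeabffh'
  #20 SA[20]=27  'ffh'
  #21 SA[21]=28  'fh'
  #22 SA[22]=4  'gdbfcgdffechbcebghheeabffh'
  #23 SA[23]=9  'gdffechbcebghheeabffh'
  #24 SA[24]=3  'ggdbfcgdffechbcebghheeabffh'
  #25 SA[25]=20  'ghheeabffh'
  #26 SA[26]=29  'h'
  #27 SA[27]=15  'hbcebghheeabffh'
  #28 SA[28]=22  'heeabffh'
  #29 SA[29]=21  'hheeabffh'

SA = [25, 16, 6, 26, 19, 17, 8, 14, 5, 0, 10, 2, 24, 18, 13, 23, 7, 1, 12, 11, 27, 28, 4, 9, 3, 20, 29, 15, 22, 21]
rank  pair      lcp
   1  s[25:],s[16:]  0  ''
   2  s[16:],s[6:]  1  'b'
   3  s[6:],s[26:]  2  'bf'
   4  s[26:],s[19:]  1  'b'
   5  s[19:],s[17:]  0  ''
   6  s[17:],s[8:]  1  'c'
   7  s[8:],s[14:]  1  'c'
   8  s[14:],s[5:]  0  ''
   9  s[5:],s[0:]  1  'd'
  10  s[0:],s[10:]  2  'df'
  11  s[10:],s[2:]  1  'd'
  12  s[2:],s[24:]  0  ''
  13  s[24:],s[18:]  1  'e'
  14  s[18:],s[13:]  1  'e'
  15  s[13:],s[23:]  1  'e'
  16  s[23:],s[7:]  0  ''
  17  s[7:],s[1:]  1  'f'
  18  s[1:],s[12:]  1  'f'
  19  s[12:],s[11:]  1  'f'
  20  s[11:],s[27:]  2  'ff'
  21  s[27:],s[28:]  1  'f'
  22  s[28:],s[4:]  0  ''
  23  s[4:],s[9:]  2  'gd'
  24  s[9:],s[3:]  1  'g'
  25  s[3:],s[20:]  1  'g'
  26  s[20:],s[29:]  0  ''
  27  s[29:],s[15:]  1  'h'
  28  s[15:],s[22:]  1  'h'
  29  s[22:],s[21:]  1  'h'

n(n+1)/2 = 30·31/2 = 465
Σ LCP = 0 + 0 + 1 + 2 + 1 + 0 + 1 + 1 + 0 + 1 + 2 + 1 + 0 + 1 + 1 + 1 + 0 + 1 + 1 + 1 + 2 + 1 + 0 + 2 + 1 + 1 + 0 + 1 + 1 + 1 = 26
distinct = 465 − 26 = 439

439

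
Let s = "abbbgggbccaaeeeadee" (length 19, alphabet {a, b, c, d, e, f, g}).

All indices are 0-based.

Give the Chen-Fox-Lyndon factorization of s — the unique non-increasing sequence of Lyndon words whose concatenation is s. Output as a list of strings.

["abbbgggbcc", "aaeeeadee"]

emit factor 1: 'abbbgggbcc' (i=0, period=10)
emit factor 2: 'aaeeeadee' (i=10, period=9)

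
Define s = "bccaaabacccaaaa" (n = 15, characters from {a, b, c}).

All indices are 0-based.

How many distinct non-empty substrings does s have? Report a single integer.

rank | idx | suffix
   0 |  14 | a
   1 |  13 | aa
   2 |  12 | aaa
   3 |  11 | aaaa
   4 |   3 | aaabacccaaaa
   5 |   4 | aabacccaaaa
   6 |   5 | abacccaaaa
   7 |   7 | acccaaaa
   8 |   6 | bacccaaaa
   9 |   0 | bccaaabacccaaaa
  10 |  10 | caaaa
  11 |   2 | caaabacccaaaa
  12 |   9 | ccaaaa
  13 |   1 | ccaaabacccaaaa
  14 |   8 | cccaaaa

SA = [14, 13, 12, 11, 3, 4, 5, 7, 6, 0, 10, 2, 9, 1, 8]
rank  pair      lcp
   1  s[14:],s[13:]  1  'a'
   2  s[13:],s[12:]  2  'aa'
   3  s[12:],s[11:]  3  'aaa'
   4  s[11:],s[3:]  3  'aaa'
   5  s[3:],s[4:]  2  'aa'
   6  s[4:],s[5:]  1  'a'
   7  s[5:],s[7:]  1  'a'
   8  s[7:],s[6:]  0  ''
   9  s[6:],s[0:]  1  'b'
  10  s[0:],s[10:]  0  ''
  11  s[10:],s[2:]  4  'caaa'
  12  s[2:],s[9:]  1  'c'
  13  s[9:],s[1:]  5  'ccaaa'
  14  s[1:],s[8:]  2  'cc'

n(n+1)/2 = 15·16/2 = 120
Σ LCP = 0 + 1 + 2 + 3 + 3 + 2 + 1 + 1 + 0 + 1 + 0 + 4 + 1 + 5 + 2 = 26
distinct = 120 − 26 = 94

94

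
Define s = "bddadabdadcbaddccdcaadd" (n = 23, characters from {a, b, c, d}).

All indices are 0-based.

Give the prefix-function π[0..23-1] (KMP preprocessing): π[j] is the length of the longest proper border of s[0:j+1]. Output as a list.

[0, 0, 0, 0, 0, 0, 1, 2, 0, 0, 0, 1, 0, 0, 0, 0, 0, 0, 0, 0, 0, 0, 0]

π[0] = 0
j=1 s[j]='d': π[1]=0 (border '')
j=2 s[j]='d': π[2]=0 (border '')
j=3 s[j]='a': π[3]=0 (border '')
j=4 s[j]='d': π[4]=0 (border '')
j=5 s[j]='a': π[5]=0 (border '')
j=6 s[j]='b': π[6]=1 (border 'b')
j=7 s[j]='d': π[7]=2 (border 'bd')
j=8 s[j]='a': k: 2→0; π[8]=0 (border '')
j=9 s[j]='d': π[9]=0 (border '')
j=10 s[j]='c': π[10]=0 (border '')
j=11 s[j]='b': π[11]=1 (border 'b')
j=12 s[j]='a': k: 1→0; π[12]=0 (border '')
j=13 s[j]='d': π[13]=0 (border '')
j=14 s[j]='d': π[14]=0 (border '')
j=15 s[j]='c': π[15]=0 (border '')
j=16 s[j]='c': π[16]=0 (border '')
j=17 s[j]='d': π[17]=0 (border '')
j=18 s[j]='c': π[18]=0 (border '')
j=19 s[j]='a': π[19]=0 (border '')
j=20 s[j]='a': π[20]=0 (border '')
j=21 s[j]='d': π[21]=0 (border '')
j=22 s[j]='d': π[22]=0 (border '')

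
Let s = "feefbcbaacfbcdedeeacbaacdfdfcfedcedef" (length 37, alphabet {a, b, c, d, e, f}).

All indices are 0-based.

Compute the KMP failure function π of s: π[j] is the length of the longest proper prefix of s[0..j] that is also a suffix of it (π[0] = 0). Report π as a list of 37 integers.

π[0] = 0
j=1 s[j]='e': π[1]=0 (border '')
j=2 s[j]='e': π[2]=0 (border '')
j=3 s[j]='f': π[3]=1 (border 'f')
j=4 s[j]='b': k: 1→0; π[4]=0 (border '')
j=5 s[j]='c': π[5]=0 (border '')
j=6 s[j]='b': π[6]=0 (border '')
j=7 s[j]='a': π[7]=0 (border '')
j=8 s[j]='a': π[8]=0 (border '')
j=9 s[j]='c': π[9]=0 (border '')
j=10 s[j]='f': π[10]=1 (border 'f')
j=11 s[j]='b': k: 1→0; π[11]=0 (border '')
j=12 s[j]='c': π[12]=0 (border '')
j=13 s[j]='d': π[13]=0 (border '')
j=14 s[j]='e': π[14]=0 (border '')
j=15 s[j]='d': π[15]=0 (border '')
j=16 s[j]='e': π[16]=0 (border '')
j=17 s[j]='e': π[17]=0 (border '')
j=18 s[j]='a': π[18]=0 (border '')
j=19 s[j]='c': π[19]=0 (border '')
j=20 s[j]='b': π[20]=0 (border '')
j=21 s[j]='a': π[21]=0 (border '')
j=22 s[j]='a': π[22]=0 (border '')
j=23 s[j]='c': π[23]=0 (border '')
j=24 s[j]='d': π[24]=0 (border '')
j=25 s[j]='f': π[25]=1 (border 'f')
j=26 s[j]='d': k: 1→0; π[26]=0 (border '')
j=27 s[j]='f': π[27]=1 (border 'f')
j=28 s[j]='c': k: 1→0; π[28]=0 (border '')
j=29 s[j]='f': π[29]=1 (border 'f')
j=30 s[j]='e': π[30]=2 (border 'fe')
j=31 s[j]='d': k: 2→0; π[31]=0 (border '')
j=32 s[j]='c': π[32]=0 (border '')
j=33 s[j]='e': π[33]=0 (border '')
j=34 s[j]='d': π[34]=0 (border '')
j=35 s[j]='e': π[35]=0 (border '')
j=36 s[j]='f': π[36]=1 (border 'f')

[0, 0, 0, 1, 0, 0, 0, 0, 0, 0, 1, 0, 0, 0, 0, 0, 0, 0, 0, 0, 0, 0, 0, 0, 0, 1, 0, 1, 0, 1, 2, 0, 0, 0, 0, 0, 1]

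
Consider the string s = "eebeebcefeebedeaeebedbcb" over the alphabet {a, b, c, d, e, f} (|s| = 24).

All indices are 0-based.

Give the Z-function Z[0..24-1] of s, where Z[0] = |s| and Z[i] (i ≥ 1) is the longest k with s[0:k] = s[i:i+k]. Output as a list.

[24, 1, 0, 3, 1, 0, 0, 1, 0, 4, 1, 0, 1, 0, 1, 0, 4, 1, 0, 1, 0, 0, 0, 0]

Z[0]=24
i=1: i≥r, start 0; Z[1]=1 scan→box=[1,2)
i=2: i≥r, start 0; Z[2]=0
i=3: i≥r, start 0; Z[3]=3 scan→box=[3,6)
i=4: min(r-i=2, Z[1]=1)=1; Z[4]=1
i=5: min(r-i=1, Z[2]=0)=0; Z[5]=0
i=6: i≥r, start 0; Z[6]=0
i=7: i≥r, start 0; Z[7]=1 scan→box=[7,8)
i=8: i≥r, start 0; Z[8]=0
i=9: i≥r, start 0; Z[9]=4 scan→box=[9,13)
i=10: min(r-i=3, Z[1]=1)=1; Z[10]=1
i=11: min(r-i=2, Z[2]=0)=0; Z[11]=0
i=12: min(r-i=1, Z[3]=3)=1; Z[12]=1
i=13: i≥r, start 0; Z[13]=0
i=14: i≥r, start 0; Z[14]=1 scan→box=[14,15)
i=15: i≥r, start 0; Z[15]=0
i=16: i≥r, start 0; Z[16]=4 scan→box=[16,20)
i=17: min(r-i=3, Z[1]=1)=1; Z[17]=1
i=18: min(r-i=2, Z[2]=0)=0; Z[18]=0
i=19: min(r-i=1, Z[3]=3)=1; Z[19]=1
i=20: i≥r, start 0; Z[20]=0
i=21: i≥r, start 0; Z[21]=0
i=22: i≥r, start 0; Z[22]=0
i=23: i≥r, start 0; Z[23]=0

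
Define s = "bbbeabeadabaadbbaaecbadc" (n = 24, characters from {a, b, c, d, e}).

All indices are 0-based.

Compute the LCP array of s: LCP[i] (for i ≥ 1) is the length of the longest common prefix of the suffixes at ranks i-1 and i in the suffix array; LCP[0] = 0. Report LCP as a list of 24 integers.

rank→(start, suffix):
  0 → (11, 'aadbbaaecbadc')
  1 → (16, 'aaecbadc')
  2 → (9, 'abaadbbaaecbadc')
  3 → (4, 'abeadabaadbbaaecbadc')
  4 → (7, 'adabaadbbaaecbadc')
  5 → (12, 'adbbaaecbadc')
  6 → (21, 'adc')
  7 → (17, 'aecbadc')
  8 → (10, 'baadbbaaecbadc')
  9 → (15, 'baaecbadc')
  10 → (20, 'badc')
  11 → (14, 'bbaaecbadc')
  12 → (0, 'bbbeabeadabaadbbaaecbadc')
  13 → (1, 'bbeabeadabaadbbaaecbadc')
  14 → (2, 'beabeadabaadbbaaecbadc')
  15 → (5, 'beadabaadbbaaecbadc')
  16 → (23, 'c')
  17 → (19, 'cbadc')
  18 → (8, 'dabaadbbaaecbadc')
  19 → (13, 'dbbaaecbadc')
  20 → (22, 'dc')
  21 → (3, 'eabeadabaadbbaaecbadc')
  22 → (6, 'eadabaadbbaaecbadc')
  23 → (18, 'ecbadc')

SA = [11, 16, 9, 4, 7, 12, 21, 17, 10, 15, 20, 14, 0, 1, 2, 5, 23, 19, 8, 13, 22, 3, 6, 18]
rank  pair      lcp
   1  s[11:],s[16:]  2  'aa'
   2  s[16:],s[9:]  1  'a'
   3  s[9:],s[4:]  2  'ab'
   4  s[4:],s[7:]  1  'a'
   5  s[7:],s[12:]  2  'ad'
   6  s[12:],s[21:]  2  'ad'
   7  s[21:],s[17:]  1  'a'
   8  s[17:],s[10:]  0  ''
   9  s[10:],s[15:]  3  'baa'
  10  s[15:],s[20:]  2  'ba'
  11  s[20:],s[14:]  1  'b'
  12  s[14:],s[0:]  2  'bb'
  13  s[0:],s[1:]  2  'bb'
  14  s[1:],s[2:]  1  'b'
  15  s[2:],s[5:]  3  'bea'
  16  s[5:],s[23:]  0  ''
  17  s[23:],s[19:]  1  'c'
  18  s[19:],s[8:]  0  ''
  19  s[8:],s[13:]  1  'd'
  20  s[13:],s[22:]  1  'd'
  21  s[22:],s[3:]  0  ''
  22  s[3:],s[6:]  2  'ea'
  23  s[6:],s[18:]  1  'e'

[0, 2, 1, 2, 1, 2, 2, 1, 0, 3, 2, 1, 2, 2, 1, 3, 0, 1, 0, 1, 1, 0, 2, 1]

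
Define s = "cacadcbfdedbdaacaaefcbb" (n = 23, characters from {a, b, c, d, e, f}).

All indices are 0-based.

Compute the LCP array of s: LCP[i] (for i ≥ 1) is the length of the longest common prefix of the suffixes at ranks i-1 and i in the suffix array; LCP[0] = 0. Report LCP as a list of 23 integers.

sorted suffixes:
  #0 SA[0]=13  'aacaaefcbb'
  #1 SA[1]=16  'aaefcbb'
  #2 SA[2]=14  'acaaefcbb'
  #3 SA[3]=1  'acadcbfdedbdaacaaefcbb'
  #4 SA[4]=3  'adcbfdedbdaacaaefcbb'
  #5 SA[5]=17  'aefcbb'
  #6 SA[6]=22  'b'
  #7 SA[7]=21  'bb'
  #8 SA[8]=11  'bdaacaaefcbb'
  #9 SA[9]=6  'bfdedbdaacaaefcbb'
  #10 SA[10]=15  'caaefcbb'
  #11 SA[11]=0  'cacadcbfdedbdaacaaefcbb'
  #12 SA[12]=2  'cadcbfdedbdaacaaefcbb'
  #13 SA[13]=20  'cbb'
  #14 SA[14]=5  'cbfdedbdaacaaefcbb'
  #15 SA[15]=12  'daacaaefcbb'
  #16 SA[16]=10  'dbdaacaaefcbb'
  #17 SA[17]=4  'dcbfdedbdaacaaefcbb'
  #18 SA[18]=8  'dedbdaacaaefcbb'
  #19 SA[19]=9  'edbdaacaaefcbb'
  #20 SA[20]=18  'efcbb'
  #21 SA[21]=19  'fcbb'
  #22 SA[22]=7  'fdedbdaacaaefcbb'

SA = [13, 16, 14, 1, 3, 17, 22, 21, 11, 6, 15, 0, 2, 20, 5, 12, 10, 4, 8, 9, 18, 19, 7]
[i] adj suffixes → lcp
  [1] 13/16 → 2 ('aa')
  [2] 16/14 → 1 ('a')
  [3] 14/1 → 3 ('aca')
  [4] 1/3 → 1 ('a')
  [5] 3/17 → 1 ('a')
  [6] 17/22 → 0 ('')
  [7] 22/21 → 1 ('b')
  [8] 21/11 → 1 ('b')
  [9] 11/6 → 1 ('b')
  [10] 6/15 → 0 ('')
  [11] 15/0 → 2 ('ca')
  [12] 0/2 → 2 ('ca')
  [13] 2/20 → 1 ('c')
  [14] 20/5 → 2 ('cb')
  [15] 5/12 → 0 ('')
  [16] 12/10 → 1 ('d')
  [17] 10/4 → 1 ('d')
  [18] 4/8 → 1 ('d')
  [19] 8/9 → 0 ('')
  [20] 9/18 → 1 ('e')
  [21] 18/19 → 0 ('')
  [22] 19/7 → 1 ('f')

[0, 2, 1, 3, 1, 1, 0, 1, 1, 1, 0, 2, 2, 1, 2, 0, 1, 1, 1, 0, 1, 0, 1]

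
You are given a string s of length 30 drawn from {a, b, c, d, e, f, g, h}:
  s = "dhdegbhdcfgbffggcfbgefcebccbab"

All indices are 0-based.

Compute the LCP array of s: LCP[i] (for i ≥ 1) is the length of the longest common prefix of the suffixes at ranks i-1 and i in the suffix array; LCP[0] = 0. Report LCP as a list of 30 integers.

rank | idx | suffix
   0 |  28 | ab
   1 |  29 | b
   2 |  27 | bab
   3 |  24 | bccbab
   4 |  11 | bffggcfbgefcebccbab
   5 |  18 | bgefcebccbab
   6 |   5 | bhdcfgbffggcfbgefcebccbab
   7 |  26 | cbab
   8 |  25 | ccbab
   9 |  22 | cebccbab
  10 |  16 | cfbgefcebccbab
  11 |   8 | cfgbffggcfbgefcebccbab
  12 |   7 | dcfgbffggcfbgefcebccbab
  13 |   2 | degbhdcfgbffggcfbgefcebccbab
  14 |   0 | dhdegbhdcfgbffggcfbgefcebccbab
  15 |  23 | ebccbab
  16 |  20 | efcebccbab
  17 |   3 | egbhdcfgbffggcfbgefcebccbab
  18 |  17 | fbgefcebccbab
  19 |  21 | fcebccbab
  20 |  12 | ffggcfbgefcebccbab
  21 |   9 | fgbffggcfbgefcebccbab
  22 |  13 | fggcfbgefcebccbab
  23 |  10 | gbffggcfbgefcebccbab
  24 |   4 | gbhdcfgbffggcfbgefcebccbab
  25 |  15 | gcfbgefcebccbab
  26 |  19 | gefcebccbab
  27 |  14 | ggcfbgefcebccbab
  28 |   6 | hdcfgbffggcfbgefcebccbab
  29 |   1 | hdegbhdcfgbffggcfbgefcebccbab

SA = [28, 29, 27, 24, 11, 18, 5, 26, 25, 22, 16, 8, 7, 2, 0, 23, 20, 3, 17, 21, 12, 9, 13, 10, 4, 15, 19, 14, 6, 1]
rank  pair      lcp
   1  s[28:],s[29:]  0  ''
   2  s[29:],s[27:]  1  'b'
   3  s[27:],s[24:]  1  'b'
   4  s[24:],s[11:]  1  'b'
   5  s[11:],s[18:]  1  'b'
   6  s[18:],s[5:]  1  'b'
   7  s[5:],s[26:]  0  ''
   8  s[26:],s[25:]  1  'c'
   9  s[25:],s[22:]  1  'c'
  10  s[22:],s[16:]  1  'c'
  11  s[16:],s[8:]  2  'cf'
  12  s[8:],s[7:]  0  ''
  13  s[7:],s[2:]  1  'd'
  14  s[2:],s[0:]  1  'd'
  15  s[0:],s[23:]  0  ''
  16  s[23:],s[20:]  1  'e'
  17  s[20:],s[3:]  1  'e'
  18  s[3:],s[17:]  0  ''
  19  s[17:],s[21:]  1  'f'
  20  s[21:],s[12:]  1  'f'
  21  s[12:],s[9:]  1  'f'
  22  s[9:],s[13:]  2  'fg'
  23  s[13:],s[10:]  0  ''
  24  s[10:],s[4:]  2  'gb'
  25  s[4:],s[15:]  1  'g'
  26  s[15:],s[19:]  1  'g'
  27  s[19:],s[14:]  1  'g'
  28  s[14:],s[6:]  0  ''
  29  s[6:],s[1:]  2  'hd'

[0, 0, 1, 1, 1, 1, 1, 0, 1, 1, 1, 2, 0, 1, 1, 0, 1, 1, 0, 1, 1, 1, 2, 0, 2, 1, 1, 1, 0, 2]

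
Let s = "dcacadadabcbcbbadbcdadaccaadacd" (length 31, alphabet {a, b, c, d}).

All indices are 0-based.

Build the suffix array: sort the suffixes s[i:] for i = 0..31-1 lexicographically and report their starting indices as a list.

[25, 8, 2, 22, 28, 6, 20, 26, 4, 15, 14, 13, 11, 9, 17, 24, 1, 3, 12, 10, 23, 29, 18, 30, 7, 21, 27, 5, 19, 16, 0]

sorted suffixes:
  #0 SA[0]=25  'aadacd'
  #1 SA[1]=8  'abcbcbbadbcdadaccaadacd'
  #2 SA[2]=2  'acadadabcbcbbadbcdadaccaadacd'
  #3 SA[3]=22  'accaadacd'
  #4 SA[4]=28  'acd'
  #5 SA[5]=6  'adabcbcbbadbcdadaccaadacd'
  #6 SA[6]=20  'adaccaadacd'
  #7 SA[7]=26  'adacd'
  #8 SA[8]=4  'adadabcbcbbadbcdadaccaadacd'
  #9 SA[9]=15  'adbcdadaccaadacd'
  #10 SA[10]=14  'badbcdadaccaadacd'
  #11 SA[11]=13  'bbadbcdadaccaadacd'
  #12 SA[12]=11  'bcbbadbcdadaccaadacd'
  #13 SA[13]=9  'bcbcbbadbcdadaccaadacd'
  #14 SA[14]=17  'bcdadaccaadacd'
  #15 SA[15]=24  'caadacd'
  #16 SA[16]=1  'cacadadabcbcbbadbcdadaccaadacd'
  #17 SA[17]=3  'cadadabcbcbbadbcdadaccaadacd'
  #18 SA[18]=12  'cbbadbcdadaccaadacd'
  #19 SA[19]=10  'cbcbbadbcdadaccaadacd'
  #20 SA[20]=23  'ccaadacd'
  #21 SA[21]=29  'cd'
  #22 SA[22]=18  'cdadaccaadacd'
  #23 SA[23]=30  'd'
  #24 SA[24]=7  'dabcbcbbadbcdadaccaadacd'
  #25 SA[25]=21  'daccaadacd'
  #26 SA[26]=27  'dacd'
  #27 SA[27]=5  'dadabcbcbbadbcdadaccaadacd'
  #28 SA[28]=19  'dadaccaadacd'
  #29 SA[29]=16  'dbcdadaccaadacd'
  #30 SA[30]=0  'dcacadadabcbcbbadbcdadaccaadacd'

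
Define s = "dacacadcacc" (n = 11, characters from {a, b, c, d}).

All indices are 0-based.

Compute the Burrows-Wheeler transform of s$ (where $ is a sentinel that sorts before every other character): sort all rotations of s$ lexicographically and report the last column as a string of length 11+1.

cdccccadaa$a

rank  rotation      last
    0  $dacacadcacc  c
    1  acacadcacc$d  d
    2  acadcacc$dac  c
    3  acc$dacacadc  c
    4  adcacc$dacac  c
    5  c$dacacadcac  c
    6  cacadcacc$da  a
    7  cacc$dacacad  d
    8  cadcacc$daca  a
    9  cc$dacacadca  a
   10  dacacadcacc$  $
   11  dcacc$dacaca  a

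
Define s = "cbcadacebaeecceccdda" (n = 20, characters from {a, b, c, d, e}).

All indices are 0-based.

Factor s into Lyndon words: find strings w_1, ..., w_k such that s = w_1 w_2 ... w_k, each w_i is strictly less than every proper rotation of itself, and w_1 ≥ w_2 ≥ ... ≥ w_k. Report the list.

["c", "bc", "ad", "acebaeecceccdd", "a"]

emit factor 1: 'c' (i=0, period=1)
emit factor 2: 'bc' (i=1, period=2)
emit factor 3: 'ad' (i=3, period=2)
emit factor 4: 'acebaeecceccdd' (i=5, period=14)
emit factor 5: 'a' (i=19, period=1)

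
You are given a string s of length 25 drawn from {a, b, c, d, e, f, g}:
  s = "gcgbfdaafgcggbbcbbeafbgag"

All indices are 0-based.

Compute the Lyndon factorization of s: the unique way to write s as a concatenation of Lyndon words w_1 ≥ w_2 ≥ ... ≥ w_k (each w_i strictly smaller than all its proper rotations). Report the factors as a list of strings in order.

["g", "cg", "bfd", "aafgcggbbcbbeafbgag"]

emit factor 1: 'g' (i=0, period=1)
emit factor 2: 'cg' (i=1, period=2)
emit factor 3: 'bfd' (i=3, period=3)
emit factor 4: 'aafgcggbbcbbeafbgag' (i=6, period=19)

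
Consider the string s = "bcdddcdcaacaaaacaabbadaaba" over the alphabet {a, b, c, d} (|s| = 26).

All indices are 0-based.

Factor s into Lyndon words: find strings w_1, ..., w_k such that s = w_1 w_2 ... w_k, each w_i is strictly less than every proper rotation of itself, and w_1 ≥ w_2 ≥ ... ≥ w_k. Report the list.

emit factor 1: 'bcdddcdc' (i=0, period=8)
emit factor 2: 'aac' (i=8, period=3)
emit factor 3: 'aaaacaabbadaab' (i=11, period=14)
emit factor 4: 'a' (i=25, period=1)

["bcdddcdc", "aac", "aaaacaabbadaab", "a"]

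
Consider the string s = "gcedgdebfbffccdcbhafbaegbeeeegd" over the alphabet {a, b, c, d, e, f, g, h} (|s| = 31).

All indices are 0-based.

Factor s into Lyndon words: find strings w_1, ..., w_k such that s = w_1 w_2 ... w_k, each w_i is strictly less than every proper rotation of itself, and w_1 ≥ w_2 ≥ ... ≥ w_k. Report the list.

["g", "cedgde", "bfbffccdcbh", "afb", "aegbeeeegd"]

emit factor 1: 'g' (i=0, period=1)
emit factor 2: 'cedgde' (i=1, period=6)
emit factor 3: 'bfbffccdcbh' (i=7, period=11)
emit factor 4: 'afb' (i=18, period=3)
emit factor 5: 'aegbeeeegd' (i=21, period=10)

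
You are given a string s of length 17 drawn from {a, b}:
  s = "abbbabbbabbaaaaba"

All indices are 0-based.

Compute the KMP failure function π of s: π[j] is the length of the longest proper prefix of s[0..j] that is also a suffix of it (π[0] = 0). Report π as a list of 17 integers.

π[0] = 0
j=1 s[j]='b': π[1]=0 (border '')
j=2 s[j]='b': π[2]=0 (border '')
j=3 s[j]='b': π[3]=0 (border '')
j=4 s[j]='a': π[4]=1 (border 'a')
j=5 s[j]='b': π[5]=2 (border 'ab')
j=6 s[j]='b': π[6]=3 (border 'abb')
j=7 s[j]='b': π[7]=4 (border 'abbb')
j=8 s[j]='a': π[8]=5 (border 'abbba')
j=9 s[j]='b': π[9]=6 (border 'abbbab')
j=10 s[j]='b': π[10]=7 (border 'abbbabb')
j=11 s[j]='a': k: 7→3→0; π[11]=1 (border 'a')
j=12 s[j]='a': k: 1→0; π[12]=1 (border 'a')
j=13 s[j]='a': k: 1→0; π[13]=1 (border 'a')
j=14 s[j]='a': k: 1→0; π[14]=1 (border 'a')
j=15 s[j]='b': π[15]=2 (border 'ab')
j=16 s[j]='a': k: 2→0; π[16]=1 (border 'a')

[0, 0, 0, 0, 1, 2, 3, 4, 5, 6, 7, 1, 1, 1, 1, 2, 1]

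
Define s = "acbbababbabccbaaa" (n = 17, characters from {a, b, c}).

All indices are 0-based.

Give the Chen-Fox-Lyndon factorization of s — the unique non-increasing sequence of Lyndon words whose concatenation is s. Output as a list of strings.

emit factor 1: 'acbb' (i=0, period=4)
emit factor 2: 'ababbabccb' (i=4, period=10)
emit factor 3: 'a' (i=14, period=1)
emit factor 4: 'a' (i=15, period=1)
emit factor 5: 'a' (i=16, period=1)

["acbb", "ababbabccb", "a", "a", "a"]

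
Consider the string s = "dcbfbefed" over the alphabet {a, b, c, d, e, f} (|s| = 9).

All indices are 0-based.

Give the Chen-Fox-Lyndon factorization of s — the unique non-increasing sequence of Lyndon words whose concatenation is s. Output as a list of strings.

["d", "c", "bf", "befed"]

emit factor 1: 'd' (i=0, period=1)
emit factor 2: 'c' (i=1, period=1)
emit factor 3: 'bf' (i=2, period=2)
emit factor 4: 'befed' (i=4, period=5)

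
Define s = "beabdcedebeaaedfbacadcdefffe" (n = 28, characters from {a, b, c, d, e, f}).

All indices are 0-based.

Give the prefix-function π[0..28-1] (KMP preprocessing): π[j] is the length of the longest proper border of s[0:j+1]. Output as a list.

π[0] = 0
j=1 s[j]='e': π[1]=0 (border '')
j=2 s[j]='a': π[2]=0 (border '')
j=3 s[j]='b': π[3]=1 (border 'b')
j=4 s[j]='d': k: 1→0; π[4]=0 (border '')
j=5 s[j]='c': π[5]=0 (border '')
j=6 s[j]='e': π[6]=0 (border '')
j=7 s[j]='d': π[7]=0 (border '')
j=8 s[j]='e': π[8]=0 (border '')
j=9 s[j]='b': π[9]=1 (border 'b')
j=10 s[j]='e': π[10]=2 (border 'be')
j=11 s[j]='a': π[11]=3 (border 'bea')
j=12 s[j]='a': k: 3→0; π[12]=0 (border '')
j=13 s[j]='e': π[13]=0 (border '')
j=14 s[j]='d': π[14]=0 (border '')
j=15 s[j]='f': π[15]=0 (border '')
j=16 s[j]='b': π[16]=1 (border 'b')
j=17 s[j]='a': k: 1→0; π[17]=0 (border '')
j=18 s[j]='c': π[18]=0 (border '')
j=19 s[j]='a': π[19]=0 (border '')
j=20 s[j]='d': π[20]=0 (border '')
j=21 s[j]='c': π[21]=0 (border '')
j=22 s[j]='d': π[22]=0 (border '')
j=23 s[j]='e': π[23]=0 (border '')
j=24 s[j]='f': π[24]=0 (border '')
j=25 s[j]='f': π[25]=0 (border '')
j=26 s[j]='f': π[26]=0 (border '')
j=27 s[j]='e': π[27]=0 (border '')

[0, 0, 0, 1, 0, 0, 0, 0, 0, 1, 2, 3, 0, 0, 0, 0, 1, 0, 0, 0, 0, 0, 0, 0, 0, 0, 0, 0]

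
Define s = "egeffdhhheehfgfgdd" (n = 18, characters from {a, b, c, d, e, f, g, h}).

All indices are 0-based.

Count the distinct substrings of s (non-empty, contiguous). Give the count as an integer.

156

sorted suffixes:
  #0 SA[0]=17  'd'
  #1 SA[1]=16  'dd'
  #2 SA[2]=5  'dhhheehfgfgdd'
  #3 SA[3]=9  'eehfgfgdd'
  #4 SA[4]=2  'effdhhheehfgfgdd'
  #5 SA[5]=0  'egeffdhhheehfgfgdd'
  #6 SA[6]=10  'ehfgfgdd'
  #7 SA[7]=4  'fdhhheehfgfgdd'
  #8 SA[8]=3  'ffdhhheehfgfgdd'
  #9 SA[9]=14  'fgdd'
  #10 SA[10]=12  'fgfgdd'
  #11 SA[11]=15  'gdd'
  #12 SA[12]=1  'geffdhhheehfgfgdd'
  #13 SA[13]=13  'gfgdd'
  #14 SA[14]=8  'heehfgfgdd'
  #15 SA[15]=11  'hfgfgdd'
  #16 SA[16]=7  'hheehfgfgdd'
  #17 SA[17]=6  'hhheehfgfgdd'

SA = [17, 16, 5, 9, 2, 0, 10, 4, 3, 14, 12, 15, 1, 13, 8, 11, 7, 6]
[i] adj suffixes → lcp
  [1] 17/16 → 1 ('d')
  [2] 16/5 → 1 ('d')
  [3] 5/9 → 0 ('')
  [4] 9/2 → 1 ('e')
  [5] 2/0 → 1 ('e')
  [6] 0/10 → 1 ('e')
  [7] 10/4 → 0 ('')
  [8] 4/3 → 1 ('f')
  [9] 3/14 → 1 ('f')
  [10] 14/12 → 2 ('fg')
  [11] 12/15 → 0 ('')
  [12] 15/1 → 1 ('g')
  [13] 1/13 → 1 ('g')
  [14] 13/8 → 0 ('')
  [15] 8/11 → 1 ('h')
  [16] 11/7 → 1 ('h')
  [17] 7/6 → 2 ('hh')

n(n+1)/2 = 18·19/2 = 171
Σ LCP = 0 + 1 + 1 + 0 + 1 + 1 + 1 + 0 + 1 + 1 + 2 + 0 + 1 + 1 + 0 + 1 + 1 + 2 = 15
distinct = 171 − 15 = 156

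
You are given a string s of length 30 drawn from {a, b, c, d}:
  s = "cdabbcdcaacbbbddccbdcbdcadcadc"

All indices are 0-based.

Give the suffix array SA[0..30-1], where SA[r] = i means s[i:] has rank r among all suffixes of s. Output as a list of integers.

[8, 2, 9, 27, 24, 11, 3, 12, 4, 21, 18, 13, 29, 7, 26, 23, 10, 20, 17, 16, 0, 5, 1, 28, 6, 25, 22, 19, 15, 14]

sorted suffixes:
  #0 SA[0]=8  'aacbbbddccbdcbdcadcadc'
  #1 SA[1]=2  'abbcdcaacbbbddccbdcbdcadcadc'
  #2 SA[2]=9  'acbbbddccbdcbdcadcadc'
  #3 SA[3]=27  'adc'
  #4 SA[4]=24  'adcadc'
  #5 SA[5]=11  'bbbddccbdcbdcadcadc'
  #6 SA[6]=3  'bbcdcaacbbbddccbdcbdcadcadc'
  #7 SA[7]=12  'bbddccbdcbdcadcadc'
  #8 SA[8]=4  'bcdcaacbbbddccbdcbdcadcadc'
  #9 SA[9]=21  'bdcadcadc'
  #10 SA[10]=18  'bdcbdcadcadc'
  #11 SA[11]=13  'bddccbdcbdcadcadc'
  #12 SA[12]=29  'c'
  #13 SA[13]=7  'caacbbbddccbdcbdcadcadc'
  #14 SA[14]=26  'cadc'
  #15 SA[15]=23  'cadcadc'
  #16 SA[16]=10  'cbbbddccbdcbdcadcadc'
  #17 SA[17]=20  'cbdcadcadc'
  #18 SA[18]=17  'cbdcbdcadcadc'
  #19 SA[19]=16  'ccbdcbdcadcadc'
  #20 SA[20]=0  'cdabbcdcaacbbbddccbdcbdcadcadc'
  #21 SA[21]=5  'cdcaacbbbddccbdcbdcadcadc'
  #22 SA[22]=1  'dabbcdcaacbbbddccbdcbdcadcadc'
  #23 SA[23]=28  'dc'
  #24 SA[24]=6  'dcaacbbbddccbdcbdcadcadc'
  #25 SA[25]=25  'dcadc'
  #26 SA[26]=22  'dcadcadc'
  #27 SA[27]=19  'dcbdcadcadc'
  #28 SA[28]=15  'dccbdcbdcadcadc'
  #29 SA[29]=14  'ddccbdcbdcadcadc'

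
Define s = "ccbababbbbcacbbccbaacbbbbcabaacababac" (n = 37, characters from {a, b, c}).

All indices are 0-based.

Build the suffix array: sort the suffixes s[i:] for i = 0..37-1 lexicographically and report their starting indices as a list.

rank | idx | suffix
   0 |  28 | aacababac
   1 |  18 | aacbbbbcabaacababac
   2 |  26 | abaacababac
   3 |  31 | ababac
   4 |   3 | ababbbbcacbbccbaacbbbbcabaacababac
   5 |  33 | abac
   6 |   5 | abbbbcacbbccbaacbbbbcabaacababac
   7 |  35 | ac
   8 |  29 | acababac
   9 |  19 | acbbbbcabaacababac
  10 |  11 | acbbccbaacbbbbcabaacababac
  11 |  27 | baacababac
  12 |  17 | baacbbbbcabaacababac
  13 |   2 | bababbbbcacbbccbaacbbbbcabaacababac
  14 |  32 | babac
  15 |   4 | babbbbcacbbccbaacbbbbcabaacababac
  16 |  34 | bac
  17 |  21 | bbbbcabaacababac
  18 |   6 | bbbbcacbbccbaacbbbbcabaacababac
  19 |  22 | bbbcabaacababac
  20 |   7 | bbbcacbbccbaacbbbbcabaacababac
  21 |  23 | bbcabaacababac
  22 |   8 | bbcacbbccbaacbbbbcabaacababac
  23 |  13 | bbccbaacbbbbcabaacababac
  24 |  24 | bcabaacababac
  25 |   9 | bcacbbccbaacbbbbcabaacababac
  26 |  14 | bccbaacbbbbcabaacababac
  27 |  36 | c
  28 |  25 | cabaacababac
  29 |  30 | cababac
  30 |  10 | cacbbccbaacbbbbcabaacababac
  31 |  16 | cbaacbbbbcabaacababac
  32 |   1 | cbababbbbcacbbccbaacbbbbcabaacababac
  33 |  20 | cbbbbcabaacababac
  34 |  12 | cbbccbaacbbbbcabaacababac
  35 |  15 | ccbaacbbbbcabaacababac
  36 |   0 | ccbababbbbcacbbccbaacbbbbcabaacababac

[28, 18, 26, 31, 3, 33, 5, 35, 29, 19, 11, 27, 17, 2, 32, 4, 34, 21, 6, 22, 7, 23, 8, 13, 24, 9, 14, 36, 25, 30, 10, 16, 1, 20, 12, 15, 0]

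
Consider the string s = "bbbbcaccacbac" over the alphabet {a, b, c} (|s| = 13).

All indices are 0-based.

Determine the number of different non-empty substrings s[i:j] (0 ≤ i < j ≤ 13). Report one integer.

rank | idx | suffix
   0 |  11 | ac
   1 |   8 | acbac
   2 |   5 | accacbac
   3 |  10 | bac
   4 |   0 | bbbbcaccacbac
   5 |   1 | bbbcaccacbac
   6 |   2 | bbcaccacbac
   7 |   3 | bcaccacbac
   8 |  12 | c
   9 |   7 | cacbac
  10 |   4 | caccacbac
  11 |   9 | cbac
  12 |   6 | ccacbac

SA = [11, 8, 5, 10, 0, 1, 2, 3, 12, 7, 4, 9, 6]
i: (SA[i-1],SA[i]) lcp shared
  1: (11,8) 2 'ac'
  2: (8,5) 2 'ac'
  3: (5,10) 0 ''
  4: (10,0) 1 'b'
  5: (0,1) 3 'bbb'
  6: (1,2) 2 'bb'
  7: (2,3) 1 'b'
  8: (3,12) 0 ''
  9: (12,7) 1 'c'
  10: (7,4) 3 'cac'
  11: (4,9) 1 'c'
  12: (9,6) 1 'c'

n(n+1)/2 = 13·14/2 = 91
Σ LCP = 0 + 2 + 2 + 0 + 1 + 3 + 2 + 1 + 0 + 1 + 3 + 1 + 1 = 17
distinct = 91 − 17 = 74

74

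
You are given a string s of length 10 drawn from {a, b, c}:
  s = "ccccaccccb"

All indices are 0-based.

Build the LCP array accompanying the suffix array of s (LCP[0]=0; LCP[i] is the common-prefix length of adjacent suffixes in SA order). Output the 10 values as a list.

rank→(start, suffix):
  0 → (4, 'accccb')
  1 → (9, 'b')
  2 → (3, 'caccccb')
  3 → (8, 'cb')
  4 → (2, 'ccaccccb')
  5 → (7, 'ccb')
  6 → (1, 'cccaccccb')
  7 → (6, 'cccb')
  8 → (0, 'ccccaccccb')
  9 → (5, 'ccccb')

SA = [4, 9, 3, 8, 2, 7, 1, 6, 0, 5]
i: (SA[i-1],SA[i]) lcp shared
  1: (4,9) 0 ''
  2: (9,3) 0 ''
  3: (3,8) 1 'c'
  4: (8,2) 1 'c'
  5: (2,7) 2 'cc'
  6: (7,1) 2 'cc'
  7: (1,6) 3 'ccc'
  8: (6,0) 3 'ccc'
  9: (0,5) 4 'cccc'

[0, 0, 0, 1, 1, 2, 2, 3, 3, 4]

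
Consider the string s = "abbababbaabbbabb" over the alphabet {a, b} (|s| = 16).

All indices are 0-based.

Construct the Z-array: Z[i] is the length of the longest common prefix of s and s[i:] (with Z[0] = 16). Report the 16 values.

[16, 0, 0, 2, 0, 4, 0, 0, 1, 3, 0, 0, 0, 3, 0, 0]

Z[0]=16
i=1: outside box; Z[1]=0
i=2: outside box; Z[2]=0
i=3: outside box; Z[3]=2 extend→box=[3,5)
i=4: min(r-i=1, Z[1]=0)=0; Z[4]=0
i=5: outside box; Z[5]=4 extend→box=[5,9)
i=6: min(r-i=3, Z[1]=0)=0; Z[6]=0
i=7: min(r-i=2, Z[2]=0)=0; Z[7]=0
i=8: min(r-i=1, Z[3]=2)=1; Z[8]=1
i=9: outside box; Z[9]=3 extend→box=[9,12)
i=10: min(r-i=2, Z[1]=0)=0; Z[10]=0
i=11: min(r-i=1, Z[2]=0)=0; Z[11]=0
i=12: outside box; Z[12]=0
i=13: outside box; Z[13]=3 extend→box=[13,16)
i=14: min(r-i=2, Z[1]=0)=0; Z[14]=0
i=15: min(r-i=1, Z[2]=0)=0; Z[15]=0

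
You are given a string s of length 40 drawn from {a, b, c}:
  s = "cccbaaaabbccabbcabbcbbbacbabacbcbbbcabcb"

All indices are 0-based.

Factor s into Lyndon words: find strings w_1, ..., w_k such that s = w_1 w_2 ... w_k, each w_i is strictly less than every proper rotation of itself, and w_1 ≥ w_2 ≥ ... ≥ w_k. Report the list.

emit factor 1: 'c' (i=0, period=1)
emit factor 2: 'c' (i=1, period=1)
emit factor 3: 'c' (i=2, period=1)
emit factor 4: 'b' (i=3, period=1)
emit factor 5: 'aaaabbccabbcabbcbbbacbabacbcbbbcabcb' (i=4, period=36)

["c", "c", "c", "b", "aaaabbccabbcabbcbbbacbabacbcbbbcabcb"]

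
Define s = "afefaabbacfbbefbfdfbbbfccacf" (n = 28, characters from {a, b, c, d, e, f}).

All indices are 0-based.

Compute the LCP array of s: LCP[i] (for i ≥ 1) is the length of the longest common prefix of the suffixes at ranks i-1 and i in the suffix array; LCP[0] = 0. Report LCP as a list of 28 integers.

rank | idx | suffix
   0 |   4 | aabbacfbbefbfdfbbbfccacf
   1 |   5 | abbacfbbefbfdfbbbfccacf
   2 |  25 | acf
   3 |   8 | acfbbefbfdfbbbfccacf
   4 |   0 | afefaabbacfbbefbfdfbbbfccacf
   5 |   7 | bacfbbefbfdfbbbfccacf
   6 |   6 | bbacfbbefbfdfbbbfccacf
   7 |  19 | bbbfccacf
   8 |  11 | bbefbfdfbbbfccacf
   9 |  20 | bbfccacf
  10 |  12 | befbfdfbbbfccacf
  11 |  21 | bfccacf
  12 |  15 | bfdfbbbfccacf
  13 |  24 | cacf
  14 |  23 | ccacf
  15 |  26 | cf
  16 |   9 | cfbbefbfdfbbbfccacf
  17 |  17 | dfbbbfccacf
  18 |   2 | efaabbacfbbefbfdfbbbfccacf
  19 |  13 | efbfdfbbbfccacf
  20 |  27 | f
  21 |   3 | faabbacfbbefbfdfbbbfccacf
  22 |  18 | fbbbfccacf
  23 |  10 | fbbefbfdfbbbfccacf
  24 |  14 | fbfdfbbbfccacf
  25 |  22 | fccacf
  26 |  16 | fdfbbbfccacf
  27 |   1 | fefaabbacfbbefbfdfbbbfccacf

SA = [4, 5, 25, 8, 0, 7, 6, 19, 11, 20, 12, 21, 15, 24, 23, 26, 9, 17, 2, 13, 27, 3, 18, 10, 14, 22, 16, 1]
rank  pair      lcp
   1  s[4:],s[5:]  1  'a'
   2  s[5:],s[25:]  1  'a'
   3  s[25:],s[8:]  3  'acf'
   4  s[8:],s[0:]  1  'a'
   5  s[0:],s[7:]  0  ''
   6  s[7:],s[6:]  1  'b'
   7  s[6:],s[19:]  2  'bb'
   8  s[19:],s[11:]  2  'bb'
   9  s[11:],s[20:]  2  'bb'
  10  s[20:],s[12:]  1  'b'
  11  s[12:],s[21:]  1  'b'
  12  s[21:],s[15:]  2  'bf'
  13  s[15:],s[24:]  0  ''
  14  s[24:],s[23:]  1  'c'
  15  s[23:],s[26:]  1  'c'
  16  s[26:],s[9:]  2  'cf'
  17  s[9:],s[17:]  0  ''
  18  s[17:],s[2:]  0  ''
  19  s[2:],s[13:]  2  'ef'
  20  s[13:],s[27:]  0  ''
  21  s[27:],s[3:]  1  'f'
  22  s[3:],s[18:]  1  'f'
  23  s[18:],s[10:]  3  'fbb'
  24  s[10:],s[14:]  2  'fb'
  25  s[14:],s[22:]  1  'f'
  26  s[22:],s[16:]  1  'f'
  27  s[16:],s[1:]  1  'f'

[0, 1, 1, 3, 1, 0, 1, 2, 2, 2, 1, 1, 2, 0, 1, 1, 2, 0, 0, 2, 0, 1, 1, 3, 2, 1, 1, 1]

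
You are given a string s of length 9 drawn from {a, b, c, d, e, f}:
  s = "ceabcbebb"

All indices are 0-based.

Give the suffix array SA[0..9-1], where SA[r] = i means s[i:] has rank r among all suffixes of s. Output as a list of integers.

rank | idx | suffix
   0 |   2 | abcbebb
   1 |   8 | b
   2 |   7 | bb
   3 |   3 | bcbebb
   4 |   5 | bebb
   5 |   4 | cbebb
   6 |   0 | ceabcbebb
   7 |   1 | eabcbebb
   8 |   6 | ebb

[2, 8, 7, 3, 5, 4, 0, 1, 6]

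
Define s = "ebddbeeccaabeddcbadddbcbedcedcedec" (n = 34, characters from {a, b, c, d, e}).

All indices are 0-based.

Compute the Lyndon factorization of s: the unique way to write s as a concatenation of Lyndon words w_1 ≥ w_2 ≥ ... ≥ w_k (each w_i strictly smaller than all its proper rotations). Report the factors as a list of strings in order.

emit factor 1: 'e' (i=0, period=1)
emit factor 2: 'bddbeecc' (i=1, period=8)
emit factor 3: 'aabeddcbadddbcbedcedcedec' (i=9, period=25)

["e", "bddbeecc", "aabeddcbadddbcbedcedcedec"]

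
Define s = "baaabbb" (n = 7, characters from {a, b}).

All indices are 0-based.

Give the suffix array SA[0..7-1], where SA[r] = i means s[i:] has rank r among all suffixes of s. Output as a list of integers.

sorted suffixes:
  #0 SA[0]=1  'aaabbb'
  #1 SA[1]=2  'aabbb'
  #2 SA[2]=3  'abbb'
  #3 SA[3]=6  'b'
  #4 SA[4]=0  'baaabbb'
  #5 SA[5]=5  'bb'
  #6 SA[6]=4  'bbb'

[1, 2, 3, 6, 0, 5, 4]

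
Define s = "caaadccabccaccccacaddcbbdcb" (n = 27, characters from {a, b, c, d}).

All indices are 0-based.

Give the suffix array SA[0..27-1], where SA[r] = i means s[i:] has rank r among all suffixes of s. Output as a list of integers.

[1, 2, 7, 16, 11, 3, 18, 26, 22, 8, 23, 0, 6, 15, 10, 17, 25, 21, 5, 14, 9, 13, 12, 24, 20, 4, 19]

rank→(start, suffix):
  0 → (1, 'aaadccabccaccccacaddcbbdcb')
  1 → (2, 'aadccabccaccccacaddcbbdcb')
  2 → (7, 'abccaccccacaddcbbdcb')
  3 → (16, 'acaddcbbdcb')
  4 → (11, 'accccacaddcbbdcb')
  5 → (3, 'adccabccaccccacaddcbbdcb')
  6 → (18, 'addcbbdcb')
  7 → (26, 'b')
  8 → (22, 'bbdcb')
  9 → (8, 'bccaccccacaddcbbdcb')
  10 → (23, 'bdcb')
  11 → (0, 'caaadccabccaccccacaddcbbdcb')
  12 → (6, 'cabccaccccacaddcbbdcb')
  13 → (15, 'cacaddcbbdcb')
  14 → (10, 'caccccacaddcbbdcb')
  15 → (17, 'caddcbbdcb')
  16 → (25, 'cb')
  17 → (21, 'cbbdcb')
  18 → (5, 'ccabccaccccacaddcbbdcb')
  19 → (14, 'ccacaddcbbdcb')
  20 → (9, 'ccaccccacaddcbbdcb')
  21 → (13, 'cccacaddcbbdcb')
  22 → (12, 'ccccacaddcbbdcb')
  23 → (24, 'dcb')
  24 → (20, 'dcbbdcb')
  25 → (4, 'dccabccaccccacaddcbbdcb')
  26 → (19, 'ddcbbdcb')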